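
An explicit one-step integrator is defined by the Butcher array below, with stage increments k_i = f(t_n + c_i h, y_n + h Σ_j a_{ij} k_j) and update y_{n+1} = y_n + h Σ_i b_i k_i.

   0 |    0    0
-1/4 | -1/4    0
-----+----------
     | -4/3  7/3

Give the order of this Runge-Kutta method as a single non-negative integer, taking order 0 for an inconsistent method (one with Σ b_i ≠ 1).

1

b = (-4/3, 7/3)
c = (0, -1/4)
Σ b_i: (-4/3)·1 + 7/3·1 = 1 ✓
b·c: 7/3·(-1/4) = -7/12 ≠ 1/2 ⇒ order 1.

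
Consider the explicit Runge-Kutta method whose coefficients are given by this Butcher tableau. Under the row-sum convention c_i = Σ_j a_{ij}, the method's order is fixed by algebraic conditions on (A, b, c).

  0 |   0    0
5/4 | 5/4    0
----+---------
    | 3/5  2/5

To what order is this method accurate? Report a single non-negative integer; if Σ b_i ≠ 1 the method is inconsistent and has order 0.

b = (3/5, 2/5)
c = (0, 5/4)
Σ b_i: 3/5·1 + 2/5·1 = 1 ✓
b·c: 2/5·5/4 = 1/2 ✓; 2 stages ⇒ order 2.

2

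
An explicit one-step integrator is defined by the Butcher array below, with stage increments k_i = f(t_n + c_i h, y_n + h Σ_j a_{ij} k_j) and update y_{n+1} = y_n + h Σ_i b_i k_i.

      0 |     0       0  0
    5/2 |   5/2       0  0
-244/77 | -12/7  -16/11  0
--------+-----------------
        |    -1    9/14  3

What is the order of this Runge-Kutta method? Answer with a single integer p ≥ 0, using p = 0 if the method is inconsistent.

0

b = (-1, 9/14, 3)
c = (0, 5/2, -244/77)
Ac = (0, 0, -40/11)
Σ b_i: (-1)·1 + 9/14·1 + 3·1 = 37/14 ≠ 1 ⇒ order 0.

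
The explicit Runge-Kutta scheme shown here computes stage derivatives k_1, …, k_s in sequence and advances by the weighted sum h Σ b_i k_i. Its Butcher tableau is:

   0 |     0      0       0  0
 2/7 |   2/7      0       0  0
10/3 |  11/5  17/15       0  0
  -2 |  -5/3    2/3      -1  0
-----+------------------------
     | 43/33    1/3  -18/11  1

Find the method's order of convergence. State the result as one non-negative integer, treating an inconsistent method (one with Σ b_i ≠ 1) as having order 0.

1

b = (43/33, 1/3, -18/11, 1)
c = (0, 2/7, 10/3, -2)
Ac = (0, 0, 34/105, -22/7)
Σ b_i: 43/33·1 + 1/3·1 + (-18/11)·1 + 1·1 = 1 ✓
b·c: 1/3·2/7 + (-18/11)·10/3 + 1·(-2) = -1700/231 ≠ 1/2 ⇒ order 1.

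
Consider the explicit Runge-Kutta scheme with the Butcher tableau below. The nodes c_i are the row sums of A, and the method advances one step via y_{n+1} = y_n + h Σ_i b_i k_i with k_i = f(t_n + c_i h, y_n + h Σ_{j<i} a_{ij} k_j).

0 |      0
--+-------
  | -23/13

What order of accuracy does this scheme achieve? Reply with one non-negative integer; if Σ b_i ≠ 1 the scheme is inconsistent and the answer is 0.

0

b = (-23/13)
c = (0)
Σ b_i: (-23/13)·1 = -23/13 ≠ 1 ⇒ order 0.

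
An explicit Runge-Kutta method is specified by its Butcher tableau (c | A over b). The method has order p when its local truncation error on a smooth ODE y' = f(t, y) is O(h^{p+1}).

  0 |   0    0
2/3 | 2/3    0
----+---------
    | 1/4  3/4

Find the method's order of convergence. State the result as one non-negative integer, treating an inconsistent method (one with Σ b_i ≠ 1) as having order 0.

b = (1/4, 3/4)
c = (0, 2/3)
Σ b_i: 1/4·1 + 3/4·1 = 1 ✓
b·c: 3/4·2/3 = 1/2 ✓; 2 stages ⇒ order 2.

2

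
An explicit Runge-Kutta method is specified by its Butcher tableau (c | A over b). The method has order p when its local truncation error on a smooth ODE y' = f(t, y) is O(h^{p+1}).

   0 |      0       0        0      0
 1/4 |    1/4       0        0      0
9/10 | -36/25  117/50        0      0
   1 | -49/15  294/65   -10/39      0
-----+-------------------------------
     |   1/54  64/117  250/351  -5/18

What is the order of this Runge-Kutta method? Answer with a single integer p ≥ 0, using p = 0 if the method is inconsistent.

b = (1/54, 64/117, 250/351, -5/18)
c = (0, 1/4, 9/10, 1)
Ac = (0, 0, 117/200, 9/10)
Σ b_i: 1/54·1 + 64/117·1 + 250/351·1 + (-5/18)·1 = 1 ✓
b·c: 64/117·1/4 + 250/351·9/10 + (-5/18)·1 = 1/2 ✓
b·c²: 64/117·1/16 + 250/351·81/100 + (-5/18)·1 = 1/3 ✓
b·Ac: 250/351·117/200 + (-5/18)·9/10 = 1/6 ✓
b·c³: 64/117·1/64 + 250/351·729/1000 + (-5/18)·1 = 1/4 ✓
b·(c∘Ac): 250/351·1053/2000 + (-5/18)·9/10 = 1/8 ✓
b·Ac²: 250/351·117/800 + (-5/18)·3/40 = 1/12 ✓
b·A²c: (-5/18)·(-3/20) = 1/24 ✓; 4 stages ⇒ order 4.

4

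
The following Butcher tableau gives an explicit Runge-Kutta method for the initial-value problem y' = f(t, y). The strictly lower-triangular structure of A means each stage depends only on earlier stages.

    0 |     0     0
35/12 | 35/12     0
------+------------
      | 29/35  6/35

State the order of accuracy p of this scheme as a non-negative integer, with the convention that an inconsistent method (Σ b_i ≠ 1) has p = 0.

b = (29/35, 6/35)
c = (0, 35/12)
Σ b_i: 29/35·1 + 6/35·1 = 1 ✓
b·c: 6/35·35/12 = 1/2 ✓; 2 stages ⇒ order 2.

2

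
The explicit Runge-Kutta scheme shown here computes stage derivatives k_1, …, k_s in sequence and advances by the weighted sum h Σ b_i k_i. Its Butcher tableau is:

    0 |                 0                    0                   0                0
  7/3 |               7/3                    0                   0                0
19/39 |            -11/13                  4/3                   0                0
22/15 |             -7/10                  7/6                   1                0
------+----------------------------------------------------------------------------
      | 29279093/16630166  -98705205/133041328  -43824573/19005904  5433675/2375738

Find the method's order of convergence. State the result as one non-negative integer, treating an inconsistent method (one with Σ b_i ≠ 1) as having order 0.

b = (29279093/16630166, -98705205/133041328, -43824573/19005904, 5433675/2375738)
c = (0, 7/3, 19/39, 22/15)
Ac = (0, 0, 28/9, 751/234)
Σ b_i: 29279093/16630166·1 + (-98705205/133041328)·1 + (-43824573/19005904)·1 + 5433675/2375738·1 = 1 ✓
b·c: (-98705205/133041328)·7/3 + (-43824573/19005904)·19/39 + 5433675/2375738·22/15 = 1/2 ✓
b·c²: (-98705205/133041328)·49/9 + (-43824573/19005904)·361/1521 + 5433675/2375738·484/225 = 1/3 ✓
b·Ac: (-43824573/19005904)·28/9 + 5433675/2375738·751/234 = 1/6 ✓
b·c³: (-98705205/133041328)·343/27 + (-43824573/19005904)·6859/59319 + 5433675/2375738·10648/3375 = -3440876059/1389806730 ≠ 1/4 ⇒ order 3.
b·(c∘Ac): (-43824573/19005904)·532/351 + 5433675/2375738·8261/1755 = 310932499/42763284 ≠ 1/8
b·Ac²: (-43824573/19005904)·196/27 + 5433675/2375738·60133/9126 = -463693721/277961346 ≠ 1/12
b·A²c: 5433675/2375738·28/9 = 25357150/3563607 ≠ 1/24

3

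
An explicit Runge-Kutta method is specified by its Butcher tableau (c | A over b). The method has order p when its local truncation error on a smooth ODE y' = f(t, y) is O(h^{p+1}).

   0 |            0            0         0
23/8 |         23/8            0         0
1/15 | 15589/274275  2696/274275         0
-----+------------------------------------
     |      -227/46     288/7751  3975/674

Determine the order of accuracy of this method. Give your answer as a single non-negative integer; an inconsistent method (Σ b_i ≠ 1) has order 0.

3

b = (-227/46, 288/7751, 3975/674)
c = (0, 23/8, 1/15)
Ac = (0, 0, 337/11925)
Σ b_i: (-227/46)·1 + 288/7751·1 + 3975/674·1 = 1 ✓
b·c: 288/7751·23/8 + 3975/674·1/15 = 1/2 ✓
b·c²: 288/7751·529/64 + 3975/674·1/225 = 1/3 ✓
b·Ac: 3975/674·337/11925 = 1/6 ✓; 3 stages ⇒ order 3.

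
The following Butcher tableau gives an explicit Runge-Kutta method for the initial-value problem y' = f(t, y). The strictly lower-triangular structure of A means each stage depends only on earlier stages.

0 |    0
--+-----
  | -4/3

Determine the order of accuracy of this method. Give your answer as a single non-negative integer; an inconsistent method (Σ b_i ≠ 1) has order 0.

0

b = (-4/3)
c = (0)
Σ b_i: (-4/3)·1 = -4/3 ≠ 1 ⇒ order 0.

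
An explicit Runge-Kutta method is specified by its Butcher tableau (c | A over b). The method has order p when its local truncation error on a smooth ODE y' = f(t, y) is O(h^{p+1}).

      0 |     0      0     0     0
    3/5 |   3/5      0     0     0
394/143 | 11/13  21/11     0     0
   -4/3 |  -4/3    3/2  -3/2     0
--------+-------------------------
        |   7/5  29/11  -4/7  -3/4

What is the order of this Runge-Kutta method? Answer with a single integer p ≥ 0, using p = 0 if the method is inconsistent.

0

b = (7/5, 29/11, -4/7, -3/4)
c = (0, 3/5, 394/143, -4/3)
Ac = (0, 0, 63/55, -4623/1430)
Σ b_i: 7/5·1 + 29/11·1 + (-4/7)·1 + (-3/4)·1 = 4181/1540 ≠ 1 ⇒ order 0.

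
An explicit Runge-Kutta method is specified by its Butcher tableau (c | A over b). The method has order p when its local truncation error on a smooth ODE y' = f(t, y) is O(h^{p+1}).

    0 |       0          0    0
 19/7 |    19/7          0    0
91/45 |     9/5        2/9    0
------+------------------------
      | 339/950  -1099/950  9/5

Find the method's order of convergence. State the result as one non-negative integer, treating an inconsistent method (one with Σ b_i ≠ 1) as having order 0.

b = (339/950, -1099/950, 9/5)
c = (0, 19/7, 91/45)
Ac = (0, 0, 38/63)
Σ b_i: 339/950·1 + (-1099/950)·1 + 9/5·1 = 1 ✓
b·c: (-1099/950)·19/7 + 9/5·91/45 = 1/2 ✓
b·c²: (-1099/950)·361/49 + 9/5·8281/2025 = -18301/15750 ≠ 1/3 ⇒ order 2.
b·Ac: 9/5·38/63 = 38/35 ≠ 1/6

2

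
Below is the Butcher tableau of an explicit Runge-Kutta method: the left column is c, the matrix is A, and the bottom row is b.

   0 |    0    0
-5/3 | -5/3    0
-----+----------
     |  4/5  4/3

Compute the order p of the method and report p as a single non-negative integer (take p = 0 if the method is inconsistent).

b = (4/5, 4/3)
c = (0, -5/3)
Σ b_i: 4/5·1 + 4/3·1 = 32/15 ≠ 1 ⇒ order 0.

0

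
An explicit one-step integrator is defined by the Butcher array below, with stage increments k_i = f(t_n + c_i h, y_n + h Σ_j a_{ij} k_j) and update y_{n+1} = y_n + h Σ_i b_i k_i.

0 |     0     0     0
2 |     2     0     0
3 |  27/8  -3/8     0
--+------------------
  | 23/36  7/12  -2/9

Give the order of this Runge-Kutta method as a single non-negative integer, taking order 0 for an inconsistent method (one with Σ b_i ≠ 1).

b = (23/36, 7/12, -2/9)
c = (0, 2, 3)
Ac = (0, 0, -3/4)
Σ b_i: 23/36·1 + 7/12·1 + (-2/9)·1 = 1 ✓
b·c: 7/12·2 + (-2/9)·3 = 1/2 ✓
b·c²: 7/12·4 + (-2/9)·9 = 1/3 ✓
b·Ac: (-2/9)·(-3/4) = 1/6 ✓; 3 stages ⇒ order 3.

3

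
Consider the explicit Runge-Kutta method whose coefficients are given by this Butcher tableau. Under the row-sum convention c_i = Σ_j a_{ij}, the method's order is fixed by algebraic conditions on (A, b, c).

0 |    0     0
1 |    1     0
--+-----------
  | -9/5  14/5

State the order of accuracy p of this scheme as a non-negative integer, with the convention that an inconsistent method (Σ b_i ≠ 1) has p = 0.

b = (-9/5, 14/5)
c = (0, 1)
Σ b_i: (-9/5)·1 + 14/5·1 = 1 ✓
b·c: 14/5·1 = 14/5 ≠ 1/2 ⇒ order 1.

1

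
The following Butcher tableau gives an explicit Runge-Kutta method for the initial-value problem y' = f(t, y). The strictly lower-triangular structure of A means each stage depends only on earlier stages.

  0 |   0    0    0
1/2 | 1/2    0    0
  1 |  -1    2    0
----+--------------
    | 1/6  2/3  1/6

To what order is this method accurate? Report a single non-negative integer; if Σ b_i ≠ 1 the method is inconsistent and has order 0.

3

b = (1/6, 2/3, 1/6)
c = (0, 1/2, 1)
Ac = (0, 0, 1)
Σ b_i: 1/6·1 + 2/3·1 + 1/6·1 = 1 ✓
b·c: 2/3·1/2 + 1/6·1 = 1/2 ✓
b·c²: 2/3·1/4 + 1/6·1 = 1/3 ✓
b·Ac: 1/6·1 = 1/6 ✓; 3 stages ⇒ order 3.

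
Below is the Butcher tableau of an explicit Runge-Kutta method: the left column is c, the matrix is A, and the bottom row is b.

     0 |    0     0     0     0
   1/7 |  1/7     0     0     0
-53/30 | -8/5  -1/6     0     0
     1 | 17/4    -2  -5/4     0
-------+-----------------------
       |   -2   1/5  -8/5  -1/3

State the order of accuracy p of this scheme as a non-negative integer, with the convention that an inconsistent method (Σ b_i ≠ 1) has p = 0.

0

b = (-2, 1/5, -8/5, -1/3)
c = (0, 1/7, -53/30, 1)
Ac = (0, 0, -1/42, 323/168)
Σ b_i: (-2)·1 + 1/5·1 + (-8/5)·1 + (-1/3)·1 = -56/15 ≠ 1 ⇒ order 0.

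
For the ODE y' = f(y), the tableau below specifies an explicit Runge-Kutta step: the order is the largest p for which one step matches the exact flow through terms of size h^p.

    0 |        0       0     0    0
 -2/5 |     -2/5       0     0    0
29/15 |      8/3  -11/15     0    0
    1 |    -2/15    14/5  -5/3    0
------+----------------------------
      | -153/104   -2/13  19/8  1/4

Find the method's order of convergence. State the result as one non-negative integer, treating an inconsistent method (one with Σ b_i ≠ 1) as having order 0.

1

b = (-153/104, -2/13, 19/8, 1/4)
c = (0, -2/5, 29/15, 1)
Ac = (0, 0, 22/75, -977/225)
Σ b_i: (-153/104)·1 + (-2/13)·1 + 19/8·1 + 1/4·1 = 1 ✓
b·c: (-2/13)·(-2/5) + 19/8·29/15 + 1/4·1 = 7649/1560 ≠ 1/2 ⇒ order 1.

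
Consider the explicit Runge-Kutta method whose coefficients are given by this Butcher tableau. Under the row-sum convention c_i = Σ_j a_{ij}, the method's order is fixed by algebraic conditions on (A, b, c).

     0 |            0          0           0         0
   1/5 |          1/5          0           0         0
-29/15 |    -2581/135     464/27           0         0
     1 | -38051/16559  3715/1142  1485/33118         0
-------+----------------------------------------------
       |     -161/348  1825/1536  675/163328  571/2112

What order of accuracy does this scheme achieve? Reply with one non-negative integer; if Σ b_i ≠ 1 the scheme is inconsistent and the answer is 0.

b = (-161/348, 1825/1536, 675/163328, 571/2112)
c = (0, 1/5, -29/15, 1)
Ac = (0, 0, 464/135, 322/571)
Σ b_i: (-161/348)·1 + 1825/1536·1 + 675/163328·1 + 571/2112·1 = 1 ✓
b·c: 1825/1536·1/5 + 675/163328·(-29/15) + 571/2112·1 = 1/2 ✓
b·c²: 1825/1536·1/25 + 675/163328·841/225 + 571/2112·1 = 1/3 ✓
b·Ac: 675/163328·464/135 + 571/2112·322/571 = 1/6 ✓
b·c³: 1825/1536·1/125 + 675/163328·(-24389/3375) + 571/2112·1 = 1/4 ✓
b·(c∘Ac): 675/163328·(-13456/2025) + 571/2112·322/571 = 1/8 ✓
b·Ac²: 675/163328·464/675 + 571/2112·170/571 = 1/12 ✓
b·A²c: 571/2112·88/571 = 1/24 ✓; 4 stages ⇒ order 4.

4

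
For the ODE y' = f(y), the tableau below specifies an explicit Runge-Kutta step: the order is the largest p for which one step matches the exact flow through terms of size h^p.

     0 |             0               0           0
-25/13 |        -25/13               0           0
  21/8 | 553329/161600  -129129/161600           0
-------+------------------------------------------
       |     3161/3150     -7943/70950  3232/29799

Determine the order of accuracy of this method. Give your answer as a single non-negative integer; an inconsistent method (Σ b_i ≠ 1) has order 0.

3

b = (3161/3150, -7943/70950, 3232/29799)
c = (0, -25/13, 21/8)
Ac = (0, 0, 9933/6464)
Σ b_i: 3161/3150·1 + (-7943/70950)·1 + 3232/29799·1 = 1 ✓
b·c: (-7943/70950)·(-25/13) + 3232/29799·21/8 = 1/2 ✓
b·c²: (-7943/70950)·625/169 + 3232/29799·441/64 = 1/3 ✓
b·Ac: 3232/29799·9933/6464 = 1/6 ✓; 3 stages ⇒ order 3.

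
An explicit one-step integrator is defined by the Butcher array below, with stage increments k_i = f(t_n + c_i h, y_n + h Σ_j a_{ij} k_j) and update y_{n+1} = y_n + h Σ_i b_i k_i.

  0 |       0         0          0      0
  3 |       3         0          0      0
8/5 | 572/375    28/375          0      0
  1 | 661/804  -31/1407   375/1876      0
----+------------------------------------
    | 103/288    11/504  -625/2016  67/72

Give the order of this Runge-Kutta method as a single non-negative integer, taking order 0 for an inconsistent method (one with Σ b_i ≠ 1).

b = (103/288, 11/504, -625/2016, 67/72)
c = (0, 3, 8/5, 1)
Ac = (0, 0, 28/125, 17/67)
Σ b_i: 103/288·1 + 11/504·1 + (-625/2016)·1 + 67/72·1 = 1 ✓
b·c: 11/504·3 + (-625/2016)·8/5 + 67/72·1 = 1/2 ✓
b·c²: 11/504·9 + (-625/2016)·64/25 + 67/72·1 = 1/3 ✓
b·Ac: (-625/2016)·28/125 + 67/72·17/67 = 1/6 ✓
b·c³: 11/504·27 + (-625/2016)·512/125 + 67/72·1 = 1/4 ✓
b·(c∘Ac): (-625/2016)·224/625 + 67/72·17/67 = 1/8 ✓
b·Ac²: (-625/2016)·84/125 + 67/72·21/67 = 1/12 ✓
b·A²c: 67/72·3/67 = 1/24 ✓; 4 stages ⇒ order 4.

4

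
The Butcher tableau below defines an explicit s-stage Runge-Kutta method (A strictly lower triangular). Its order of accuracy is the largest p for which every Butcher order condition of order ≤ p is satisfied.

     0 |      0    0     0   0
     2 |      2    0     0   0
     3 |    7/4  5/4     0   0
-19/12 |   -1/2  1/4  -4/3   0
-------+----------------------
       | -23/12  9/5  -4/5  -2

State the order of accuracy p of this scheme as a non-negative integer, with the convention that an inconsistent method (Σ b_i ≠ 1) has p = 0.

0

b = (-23/12, 9/5, -4/5, -2)
c = (0, 2, 3, -19/12)
Ac = (0, 0, 5/2, -7/2)
Σ b_i: (-23/12)·1 + 9/5·1 + (-4/5)·1 + (-2)·1 = -35/12 ≠ 1 ⇒ order 0.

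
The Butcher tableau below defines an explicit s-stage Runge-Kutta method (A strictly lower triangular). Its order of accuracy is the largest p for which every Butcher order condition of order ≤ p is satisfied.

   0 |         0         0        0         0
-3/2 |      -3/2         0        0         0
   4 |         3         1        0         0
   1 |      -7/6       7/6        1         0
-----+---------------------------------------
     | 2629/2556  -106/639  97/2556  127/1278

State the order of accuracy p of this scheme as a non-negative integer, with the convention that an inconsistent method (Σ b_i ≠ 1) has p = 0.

b = (2629/2556, -106/639, 97/2556, 127/1278)
c = (0, -3/2, 4, 1)
Ac = (0, 0, -3/2, 9/4)
Σ b_i: 2629/2556·1 + (-106/639)·1 + 97/2556·1 + 127/1278·1 = 1 ✓
b·c: (-106/639)·(-3/2) + 97/2556·4 + 127/1278·1 = 1/2 ✓
b·c²: (-106/639)·9/4 + 97/2556·16 + 127/1278·1 = 1/3 ✓
b·Ac: 97/2556·(-3/2) + 127/1278·9/4 = 1/6 ✓
b·c³: (-106/639)·(-27/8) + 97/2556·64 + 127/1278·1 = 877/284 ≠ 1/4 ⇒ order 3.
b·(c∘Ac): 97/2556·(-6) + 127/1278·9/4 = -7/1704 ≠ 1/8
b·Ac²: 97/2556·9/4 + 127/1278·149/8 = 4949/2556 ≠ 1/12
b·A²c: 127/1278·(-3/2) = -127/852 ≠ 1/24

3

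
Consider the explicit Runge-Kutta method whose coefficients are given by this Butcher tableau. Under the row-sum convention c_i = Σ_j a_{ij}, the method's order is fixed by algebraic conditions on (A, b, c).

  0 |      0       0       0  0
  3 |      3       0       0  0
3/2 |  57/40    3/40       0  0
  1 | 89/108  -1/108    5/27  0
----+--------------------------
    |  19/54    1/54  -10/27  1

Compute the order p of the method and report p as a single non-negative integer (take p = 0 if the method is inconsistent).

b = (19/54, 1/54, -10/27, 1)
c = (0, 3, 3/2, 1)
Ac = (0, 0, 9/40, 1/4)
Σ b_i: 19/54·1 + 1/54·1 + (-10/27)·1 + 1·1 = 1 ✓
b·c: 1/54·3 + (-10/27)·3/2 + 1·1 = 1/2 ✓
b·c²: 1/54·9 + (-10/27)·9/4 + 1·1 = 1/3 ✓
b·Ac: (-10/27)·9/40 + 1·1/4 = 1/6 ✓
b·c³: 1/54·27 + (-10/27)·27/8 + 1·1 = 1/4 ✓
b·(c∘Ac): (-10/27)·27/80 + 1·1/4 = 1/8 ✓
b·Ac²: (-10/27)·27/40 + 1·1/3 = 1/12 ✓
b·A²c: 1·1/24 = 1/24 ✓; 4 stages ⇒ order 4.

4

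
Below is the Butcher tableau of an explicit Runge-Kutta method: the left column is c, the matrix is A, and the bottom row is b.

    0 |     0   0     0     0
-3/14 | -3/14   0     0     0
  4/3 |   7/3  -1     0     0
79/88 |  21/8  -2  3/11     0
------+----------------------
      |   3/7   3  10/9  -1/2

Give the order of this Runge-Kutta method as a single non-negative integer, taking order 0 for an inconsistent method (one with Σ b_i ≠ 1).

b = (3/7, 3, 10/9, -1/2)
c = (0, -3/14, 4/3, 79/88)
Ac = (0, 0, 3/14, 61/77)
Σ b_i: 3/7·1 + 3·1 + 10/9·1 + (-1/2)·1 = 509/126 ≠ 1 ⇒ order 0.

0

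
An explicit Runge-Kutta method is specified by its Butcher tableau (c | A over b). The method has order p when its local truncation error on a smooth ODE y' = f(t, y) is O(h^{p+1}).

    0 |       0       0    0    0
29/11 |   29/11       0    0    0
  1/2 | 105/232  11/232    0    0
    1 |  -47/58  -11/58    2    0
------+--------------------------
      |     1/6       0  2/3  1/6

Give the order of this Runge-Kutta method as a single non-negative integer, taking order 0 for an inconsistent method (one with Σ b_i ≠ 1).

b = (1/6, 0, 2/3, 1/6)
c = (0, 29/11, 1/2, 1)
Ac = (0, 0, 1/8, 1/2)
Σ b_i: 1/6·1 + 2/3·1 + 1/6·1 = 1 ✓
b·c: 2/3·1/2 + 1/6·1 = 1/2 ✓
b·c²: 2/3·1/4 + 1/6·1 = 1/3 ✓
b·Ac: 2/3·1/8 + 1/6·1/2 = 1/6 ✓
b·c³: 2/3·1/8 + 1/6·1 = 1/4 ✓
b·(c∘Ac): 2/3·1/16 + 1/6·1/2 = 1/8 ✓
b·Ac²: 2/3·29/88 + 1/6·(-9/11) = 1/12 ✓
b·A²c: 1/6·1/4 = 1/24 ✓; 4 stages ⇒ order 4.

4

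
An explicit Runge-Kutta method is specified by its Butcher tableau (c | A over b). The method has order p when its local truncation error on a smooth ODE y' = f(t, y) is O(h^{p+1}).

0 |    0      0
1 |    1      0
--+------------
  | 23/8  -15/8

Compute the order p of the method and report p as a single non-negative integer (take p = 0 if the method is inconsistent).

1

b = (23/8, -15/8)
c = (0, 1)
Σ b_i: 23/8·1 + (-15/8)·1 = 1 ✓
b·c: (-15/8)·1 = -15/8 ≠ 1/2 ⇒ order 1.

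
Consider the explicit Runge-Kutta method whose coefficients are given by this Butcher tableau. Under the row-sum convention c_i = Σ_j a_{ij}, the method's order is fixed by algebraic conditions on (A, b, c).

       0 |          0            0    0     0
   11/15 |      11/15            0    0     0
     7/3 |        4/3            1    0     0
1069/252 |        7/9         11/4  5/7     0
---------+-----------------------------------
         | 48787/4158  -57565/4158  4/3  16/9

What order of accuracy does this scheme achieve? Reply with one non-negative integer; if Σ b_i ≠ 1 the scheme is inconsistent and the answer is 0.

2

b = (48787/4158, -57565/4158, 4/3, 16/9)
c = (0, 11/15, 7/3, 1069/252)
Ac = (0, 0, 11/15, 221/60)
Σ b_i: 48787/4158·1 + (-57565/4158)·1 + 4/3·1 + 16/9·1 = 1 ✓
b·c: (-57565/4158)·11/15 + 4/3·7/3 + 16/9·1069/252 = 1/2 ✓
b·c²: (-57565/4158)·121/225 + 4/3·49/9 + 16/9·1142761/63504 = 11361187/357210 ≠ 1/3 ⇒ order 2.
b·Ac: 4/3·11/15 + 16/9·221/60 = 1016/135 ≠ 1/6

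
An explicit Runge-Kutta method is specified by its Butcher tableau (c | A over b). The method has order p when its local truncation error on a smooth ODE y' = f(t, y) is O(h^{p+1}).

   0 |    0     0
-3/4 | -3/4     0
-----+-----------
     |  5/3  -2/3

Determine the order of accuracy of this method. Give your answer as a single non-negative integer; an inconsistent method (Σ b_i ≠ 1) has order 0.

2

b = (5/3, -2/3)
c = (0, -3/4)
Σ b_i: 5/3·1 + (-2/3)·1 = 1 ✓
b·c: (-2/3)·(-3/4) = 1/2 ✓; 2 stages ⇒ order 2.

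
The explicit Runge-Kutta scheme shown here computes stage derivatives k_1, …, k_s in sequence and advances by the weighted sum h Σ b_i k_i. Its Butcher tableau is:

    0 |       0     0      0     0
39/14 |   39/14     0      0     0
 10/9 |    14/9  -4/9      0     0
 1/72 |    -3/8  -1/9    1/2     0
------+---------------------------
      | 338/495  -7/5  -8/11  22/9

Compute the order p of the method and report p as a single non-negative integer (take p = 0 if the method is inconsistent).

b = (338/495, -7/5, -8/11, 22/9)
c = (0, 39/14, 10/9, 1/72)
Ac = (0, 0, -26/21, 31/126)
Σ b_i: 338/495·1 + (-7/5)·1 + (-8/11)·1 + 22/9·1 = 1 ✓
b·c: (-7/5)·39/14 + (-8/11)·10/9 + 22/9·1/72 = -83293/17820 ≠ 1/2 ⇒ order 1.

1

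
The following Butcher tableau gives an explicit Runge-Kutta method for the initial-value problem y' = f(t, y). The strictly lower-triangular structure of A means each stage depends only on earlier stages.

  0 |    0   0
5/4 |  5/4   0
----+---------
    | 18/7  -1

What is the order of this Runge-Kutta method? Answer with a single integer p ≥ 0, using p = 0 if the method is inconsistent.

b = (18/7, -1)
c = (0, 5/4)
Σ b_i: 18/7·1 + (-1)·1 = 11/7 ≠ 1 ⇒ order 0.

0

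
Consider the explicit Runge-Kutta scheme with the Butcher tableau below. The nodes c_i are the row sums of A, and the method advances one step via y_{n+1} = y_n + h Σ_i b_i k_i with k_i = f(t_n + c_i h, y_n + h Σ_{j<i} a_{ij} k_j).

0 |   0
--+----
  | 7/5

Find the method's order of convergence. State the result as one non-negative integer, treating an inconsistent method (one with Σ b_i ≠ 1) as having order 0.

0

b = (7/5)
c = (0)
Σ b_i: 7/5·1 = 7/5 ≠ 1 ⇒ order 0.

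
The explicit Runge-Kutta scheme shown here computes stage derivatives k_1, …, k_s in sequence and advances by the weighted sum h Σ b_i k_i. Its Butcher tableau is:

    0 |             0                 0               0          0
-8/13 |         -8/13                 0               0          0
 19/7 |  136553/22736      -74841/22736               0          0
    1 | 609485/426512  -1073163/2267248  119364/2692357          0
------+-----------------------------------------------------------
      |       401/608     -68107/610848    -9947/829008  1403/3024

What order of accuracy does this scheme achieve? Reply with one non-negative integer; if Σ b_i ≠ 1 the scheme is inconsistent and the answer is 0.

4

b = (401/608, -68107/610848, -9947/829008, 1403/3024)
c = (0, -8/13, 19/7, 1)
Ac = (0, 0, 5757/2842, 1155/2806)
Σ b_i: 401/608·1 + (-68107/610848)·1 + (-9947/829008)·1 + 1403/3024·1 = 1 ✓
b·c: (-68107/610848)·(-8/13) + (-9947/829008)·19/7 + 1403/3024·1 = 1/2 ✓
b·c²: (-68107/610848)·64/169 + (-9947/829008)·361/49 + 1403/3024·1 = 1/3 ✓
b·Ac: (-9947/829008)·5757/2842 + 1403/3024·1155/2806 = 1/6 ✓
b·c³: (-68107/610848)·(-512/2197) + (-9947/829008)·6859/343 + 1403/3024·1 = 1/4 ✓
b·(c∘Ac): (-9947/829008)·109383/19894 + 1403/3024·1155/2806 = 1/8 ✓
b·Ac²: (-9947/829008)·(-23028/18473) + 1403/3024·2688/18239 = 1/12 ✓
b·A²c: 1403/3024·126/1403 = 1/24 ✓; 4 stages ⇒ order 4.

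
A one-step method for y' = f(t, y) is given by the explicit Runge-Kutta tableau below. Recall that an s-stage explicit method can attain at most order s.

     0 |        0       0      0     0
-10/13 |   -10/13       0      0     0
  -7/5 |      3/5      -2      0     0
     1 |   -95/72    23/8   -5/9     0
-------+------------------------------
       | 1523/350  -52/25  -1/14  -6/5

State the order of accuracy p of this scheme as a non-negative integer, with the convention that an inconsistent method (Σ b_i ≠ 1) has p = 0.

2

b = (1523/350, -52/25, -1/14, -6/5)
c = (0, -10/13, -7/5, 1)
Ac = (0, 0, 20/13, -671/468)
Σ b_i: 1523/350·1 + (-52/25)·1 + (-1/14)·1 + (-6/5)·1 = 1 ✓
b·c: (-52/25)·(-10/13) + (-1/14)·(-7/5) + (-6/5)·1 = 1/2 ✓
b·c²: (-52/25)·100/169 + (-1/14)·49/25 + (-6/5)·1 = -1671/650 ≠ 1/3 ⇒ order 2.
b·Ac: (-1/14)·20/13 + (-6/5)·(-671/468) = 4397/2730 ≠ 1/6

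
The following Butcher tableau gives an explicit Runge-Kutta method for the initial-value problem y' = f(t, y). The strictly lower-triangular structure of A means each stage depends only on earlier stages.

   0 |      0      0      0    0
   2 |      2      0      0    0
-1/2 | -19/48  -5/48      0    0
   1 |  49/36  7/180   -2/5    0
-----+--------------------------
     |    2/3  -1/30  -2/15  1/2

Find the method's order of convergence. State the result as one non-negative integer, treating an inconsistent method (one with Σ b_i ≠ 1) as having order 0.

b = (2/3, -1/30, -2/15, 1/2)
c = (0, 2, -1/2, 1)
Ac = (0, 0, -5/24, 5/18)
Σ b_i: 2/3·1 + (-1/30)·1 + (-2/15)·1 + 1/2·1 = 1 ✓
b·c: (-1/30)·2 + (-2/15)·(-1/2) + 1/2·1 = 1/2 ✓
b·c²: (-1/30)·4 + (-2/15)·1/4 + 1/2·1 = 1/3 ✓
b·Ac: (-2/15)·(-5/24) + 1/2·5/18 = 1/6 ✓
b·c³: (-1/30)·8 + (-2/15)·(-1/8) + 1/2·1 = 1/4 ✓
b·(c∘Ac): (-2/15)·5/48 + 1/2·5/18 = 1/8 ✓
b·Ac²: (-2/15)·(-5/12) + 1/2·1/18 = 1/12 ✓
b·A²c: 1/2·1/12 = 1/24 ✓; 4 stages ⇒ order 4.

4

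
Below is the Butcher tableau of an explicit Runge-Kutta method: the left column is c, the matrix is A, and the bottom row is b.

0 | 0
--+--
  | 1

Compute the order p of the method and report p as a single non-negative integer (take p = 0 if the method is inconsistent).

1

b = (1)
c = (0)
Σ b_i: 1·1 = 1 ✓; 1 stage ⇒ order 1.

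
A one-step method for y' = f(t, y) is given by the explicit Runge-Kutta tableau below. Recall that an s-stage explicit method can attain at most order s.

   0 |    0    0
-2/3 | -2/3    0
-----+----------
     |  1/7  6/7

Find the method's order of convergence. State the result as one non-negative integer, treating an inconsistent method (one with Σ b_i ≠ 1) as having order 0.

b = (1/7, 6/7)
c = (0, -2/3)
Σ b_i: 1/7·1 + 6/7·1 = 1 ✓
b·c: 6/7·(-2/3) = -4/7 ≠ 1/2 ⇒ order 1.

1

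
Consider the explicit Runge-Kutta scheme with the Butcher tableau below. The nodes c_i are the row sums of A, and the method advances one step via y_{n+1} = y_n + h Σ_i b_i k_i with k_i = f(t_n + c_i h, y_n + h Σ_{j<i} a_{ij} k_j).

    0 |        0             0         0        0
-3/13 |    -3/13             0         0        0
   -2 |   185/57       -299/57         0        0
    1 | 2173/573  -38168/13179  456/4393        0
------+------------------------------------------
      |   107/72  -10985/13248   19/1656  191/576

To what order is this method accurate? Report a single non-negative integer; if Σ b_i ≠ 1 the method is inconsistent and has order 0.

b = (107/72, -10985/13248, 19/1656, 191/576)
c = (0, -3/13, -2, 1)
Ac = (0, 0, 23/19, 88/191)
Σ b_i: 107/72·1 + (-10985/13248)·1 + 19/1656·1 + 191/576·1 = 1 ✓
b·c: (-10985/13248)·(-3/13) + 19/1656·(-2) + 191/576·1 = 1/2 ✓
b·c²: (-10985/13248)·9/169 + 19/1656·4 + 191/576·1 = 1/3 ✓
b·Ac: 19/1656·23/19 + 191/576·88/191 = 1/6 ✓
b·c³: (-10985/13248)·(-27/2197) + 19/1656·(-8) + 191/576·1 = 1/4 ✓
b·(c∘Ac): 19/1656·(-46/19) + 191/576·88/191 = 1/8 ✓
b·Ac²: 19/1656·(-69/247) + 191/576·648/2483 = 1/12 ✓
b·A²c: 191/576·24/191 = 1/24 ✓; 4 stages ⇒ order 4.

4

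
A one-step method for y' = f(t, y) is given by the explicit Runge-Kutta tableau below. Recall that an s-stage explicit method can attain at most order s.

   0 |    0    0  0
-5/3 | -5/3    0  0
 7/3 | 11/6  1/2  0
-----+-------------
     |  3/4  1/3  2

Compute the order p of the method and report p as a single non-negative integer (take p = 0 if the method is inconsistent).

b = (3/4, 1/3, 2)
c = (0, -5/3, 7/3)
Ac = (0, 0, -5/6)
Σ b_i: 3/4·1 + 1/3·1 + 2·1 = 37/12 ≠ 1 ⇒ order 0.

0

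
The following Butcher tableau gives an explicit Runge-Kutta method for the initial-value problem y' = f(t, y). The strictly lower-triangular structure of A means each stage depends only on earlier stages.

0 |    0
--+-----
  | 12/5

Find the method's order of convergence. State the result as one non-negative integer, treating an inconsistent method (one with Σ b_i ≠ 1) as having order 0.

b = (12/5)
c = (0)
Σ b_i: 12/5·1 = 12/5 ≠ 1 ⇒ order 0.

0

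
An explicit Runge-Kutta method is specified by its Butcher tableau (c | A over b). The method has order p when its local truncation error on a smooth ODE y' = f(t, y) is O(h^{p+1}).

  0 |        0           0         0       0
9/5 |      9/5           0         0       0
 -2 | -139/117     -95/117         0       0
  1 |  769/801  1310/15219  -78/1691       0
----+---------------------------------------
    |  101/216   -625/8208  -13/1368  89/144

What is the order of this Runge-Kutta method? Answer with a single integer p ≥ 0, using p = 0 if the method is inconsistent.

4

b = (101/216, -625/8208, -13/1368, 89/144)
c = (0, 9/5, -2, 1)
Ac = (0, 0, -19/13, 22/89)
Σ b_i: 101/216·1 + (-625/8208)·1 + (-13/1368)·1 + 89/144·1 = 1 ✓
b·c: (-625/8208)·9/5 + (-13/1368)·(-2) + 89/144·1 = 1/2 ✓
b·c²: (-625/8208)·81/25 + (-13/1368)·4 + 89/144·1 = 1/3 ✓
b·Ac: (-13/1368)·(-19/13) + 89/144·22/89 = 1/6 ✓
b·c³: (-625/8208)·729/125 + (-13/1368)·(-8) + 89/144·1 = 1/4 ✓
b·(c∘Ac): (-13/1368)·38/13 + 89/144·22/89 = 1/8 ✓
b·Ac²: (-13/1368)·(-171/65) + 89/144·42/445 = 1/12 ✓
b·A²c: 89/144·6/89 = 1/24 ✓; 4 stages ⇒ order 4.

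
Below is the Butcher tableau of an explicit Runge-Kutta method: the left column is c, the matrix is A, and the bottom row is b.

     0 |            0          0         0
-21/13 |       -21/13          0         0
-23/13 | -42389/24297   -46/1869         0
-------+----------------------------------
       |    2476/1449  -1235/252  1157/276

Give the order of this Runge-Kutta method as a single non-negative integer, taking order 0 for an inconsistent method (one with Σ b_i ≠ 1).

b = (2476/1449, -1235/252, 1157/276)
c = (0, -21/13, -23/13)
Ac = (0, 0, 46/1157)
Σ b_i: 2476/1449·1 + (-1235/252)·1 + 1157/276·1 = 1 ✓
b·c: (-1235/252)·(-21/13) + 1157/276·(-23/13) = 1/2 ✓
b·c²: (-1235/252)·441/169 + 1157/276·529/169 = 1/3 ✓
b·Ac: 1157/276·46/1157 = 1/6 ✓; 3 stages ⇒ order 3.

3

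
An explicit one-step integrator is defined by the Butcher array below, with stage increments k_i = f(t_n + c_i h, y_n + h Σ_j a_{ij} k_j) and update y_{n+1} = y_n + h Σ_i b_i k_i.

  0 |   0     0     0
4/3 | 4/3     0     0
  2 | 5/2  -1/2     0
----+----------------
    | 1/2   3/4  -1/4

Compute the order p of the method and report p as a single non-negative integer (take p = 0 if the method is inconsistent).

3

b = (1/2, 3/4, -1/4)
c = (0, 4/3, 2)
Ac = (0, 0, -2/3)
Σ b_i: 1/2·1 + 3/4·1 + (-1/4)·1 = 1 ✓
b·c: 3/4·4/3 + (-1/4)·2 = 1/2 ✓
b·c²: 3/4·16/9 + (-1/4)·4 = 1/3 ✓
b·Ac: (-1/4)·(-2/3) = 1/6 ✓; 3 stages ⇒ order 3.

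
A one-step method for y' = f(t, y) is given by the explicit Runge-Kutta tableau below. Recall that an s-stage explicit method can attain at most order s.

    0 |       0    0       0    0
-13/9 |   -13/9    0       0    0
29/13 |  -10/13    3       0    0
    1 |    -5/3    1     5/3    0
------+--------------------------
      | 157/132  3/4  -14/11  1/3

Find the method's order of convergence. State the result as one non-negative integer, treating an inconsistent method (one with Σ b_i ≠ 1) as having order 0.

1

b = (157/132, 3/4, -14/11, 1/3)
c = (0, -13/9, 29/13, 1)
Ac = (0, 0, -13/3, 266/117)
Σ b_i: 157/132·1 + 3/4·1 + (-14/11)·1 + 1/3·1 = 1 ✓
b·c: 3/4·(-13/9) + (-14/11)·29/13 + 1/3·1 = -2053/572 ≠ 1/2 ⇒ order 1.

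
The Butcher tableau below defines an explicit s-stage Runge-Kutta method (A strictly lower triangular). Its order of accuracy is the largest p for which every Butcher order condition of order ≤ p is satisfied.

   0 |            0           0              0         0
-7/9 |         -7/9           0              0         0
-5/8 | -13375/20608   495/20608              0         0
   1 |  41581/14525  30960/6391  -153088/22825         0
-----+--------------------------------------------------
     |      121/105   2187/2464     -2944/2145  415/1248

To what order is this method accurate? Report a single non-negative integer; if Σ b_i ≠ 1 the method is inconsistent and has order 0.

b = (121/105, 2187/2464, -2944/2145, 415/1248)
c = (0, -7/9, -5/8, 1)
Ac = (0, 0, -55/2944, 176/415)
Σ b_i: 121/105·1 + 2187/2464·1 + (-2944/2145)·1 + 415/1248·1 = 1 ✓
b·c: 2187/2464·(-7/9) + (-2944/2145)·(-5/8) + 415/1248·1 = 1/2 ✓
b·c²: 2187/2464·49/81 + (-2944/2145)·25/64 + 415/1248·1 = 1/3 ✓
b·Ac: (-2944/2145)·(-55/2944) + 415/1248·176/415 = 1/6 ✓
b·c³: 2187/2464·(-343/729) + (-2944/2145)·(-125/512) + 415/1248·1 = 1/4 ✓
b·(c∘Ac): (-2944/2145)·275/23552 + 415/1248·176/415 = 1/8 ✓
b·Ac²: (-2944/2145)·385/26496 + 415/1248·232/747 = 1/12 ✓
b·A²c: 415/1248·52/415 = 1/24 ✓; 4 stages ⇒ order 4.

4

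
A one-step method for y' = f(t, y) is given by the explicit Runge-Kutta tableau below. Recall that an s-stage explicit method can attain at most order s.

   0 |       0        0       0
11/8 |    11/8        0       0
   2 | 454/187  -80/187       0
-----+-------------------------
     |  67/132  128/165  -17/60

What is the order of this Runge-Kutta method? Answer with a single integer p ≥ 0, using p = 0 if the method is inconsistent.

3

b = (67/132, 128/165, -17/60)
c = (0, 11/8, 2)
Ac = (0, 0, -10/17)
Σ b_i: 67/132·1 + 128/165·1 + (-17/60)·1 = 1 ✓
b·c: 128/165·11/8 + (-17/60)·2 = 1/2 ✓
b·c²: 128/165·121/64 + (-17/60)·4 = 1/3 ✓
b·Ac: (-17/60)·(-10/17) = 1/6 ✓; 3 stages ⇒ order 3.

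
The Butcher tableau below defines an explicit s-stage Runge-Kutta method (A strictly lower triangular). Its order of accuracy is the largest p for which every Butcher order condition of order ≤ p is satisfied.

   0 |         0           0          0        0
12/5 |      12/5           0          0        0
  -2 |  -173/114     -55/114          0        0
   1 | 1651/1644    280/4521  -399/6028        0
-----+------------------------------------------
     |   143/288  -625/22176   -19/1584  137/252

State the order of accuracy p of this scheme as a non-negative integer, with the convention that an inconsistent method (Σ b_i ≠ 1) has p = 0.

4

b = (143/288, -625/22176, -19/1584, 137/252)
c = (0, 12/5, -2, 1)
Ac = (0, 0, -22/19, 77/274)
Σ b_i: 143/288·1 + (-625/22176)·1 + (-19/1584)·1 + 137/252·1 = 1 ✓
b·c: (-625/22176)·12/5 + (-19/1584)·(-2) + 137/252·1 = 1/2 ✓
b·c²: (-625/22176)·144/25 + (-19/1584)·4 + 137/252·1 = 1/3 ✓
b·Ac: (-19/1584)·(-22/19) + 137/252·77/274 = 1/6 ✓
b·c³: (-625/22176)·1728/125 + (-19/1584)·(-8) + 137/252·1 = 1/4 ✓
b·(c∘Ac): (-19/1584)·44/19 + 137/252·77/274 = 1/8 ✓
b·Ac²: (-19/1584)·(-264/95) + 137/252·63/685 = 1/12 ✓
b·A²c: 137/252·21/274 = 1/24 ✓; 4 stages ⇒ order 4.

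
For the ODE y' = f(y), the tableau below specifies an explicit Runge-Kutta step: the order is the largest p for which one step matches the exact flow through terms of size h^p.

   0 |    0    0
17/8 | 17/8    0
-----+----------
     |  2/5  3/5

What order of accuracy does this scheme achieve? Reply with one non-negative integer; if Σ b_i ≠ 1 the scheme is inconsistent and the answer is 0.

b = (2/5, 3/5)
c = (0, 17/8)
Σ b_i: 2/5·1 + 3/5·1 = 1 ✓
b·c: 3/5·17/8 = 51/40 ≠ 1/2 ⇒ order 1.

1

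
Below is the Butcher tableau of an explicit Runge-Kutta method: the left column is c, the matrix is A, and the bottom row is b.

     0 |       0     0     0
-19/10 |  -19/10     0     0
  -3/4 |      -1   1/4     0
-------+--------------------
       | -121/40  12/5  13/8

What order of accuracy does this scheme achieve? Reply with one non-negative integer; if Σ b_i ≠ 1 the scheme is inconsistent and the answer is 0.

b = (-121/40, 12/5, 13/8)
c = (0, -19/10, -3/4)
Ac = (0, 0, -19/40)
Σ b_i: (-121/40)·1 + 12/5·1 + 13/8·1 = 1 ✓
b·c: 12/5·(-19/10) + 13/8·(-3/4) = -4623/800 ≠ 1/2 ⇒ order 1.

1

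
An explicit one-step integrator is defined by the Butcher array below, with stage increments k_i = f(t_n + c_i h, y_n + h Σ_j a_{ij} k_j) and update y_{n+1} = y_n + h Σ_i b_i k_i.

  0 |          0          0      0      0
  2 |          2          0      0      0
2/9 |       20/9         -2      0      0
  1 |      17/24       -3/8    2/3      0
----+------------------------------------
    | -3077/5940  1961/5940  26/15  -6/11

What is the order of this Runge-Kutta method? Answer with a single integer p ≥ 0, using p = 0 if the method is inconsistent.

2

b = (-3077/5940, 1961/5940, 26/15, -6/11)
c = (0, 2, 2/9, 1)
Ac = (0, 0, -4, -65/108)
Σ b_i: (-3077/5940)·1 + 1961/5940·1 + 26/15·1 + (-6/11)·1 = 1 ✓
b·c: 1961/5940·2 + 26/15·2/9 + (-6/11)·1 = 1/2 ✓
b·c²: 1961/5940·4 + 26/15·4/81 + (-6/11)·1 = 11503/13365 ≠ 1/3 ⇒ order 2.
b·Ac: 26/15·(-4) + (-6/11)·(-65/108) = -6539/990 ≠ 1/6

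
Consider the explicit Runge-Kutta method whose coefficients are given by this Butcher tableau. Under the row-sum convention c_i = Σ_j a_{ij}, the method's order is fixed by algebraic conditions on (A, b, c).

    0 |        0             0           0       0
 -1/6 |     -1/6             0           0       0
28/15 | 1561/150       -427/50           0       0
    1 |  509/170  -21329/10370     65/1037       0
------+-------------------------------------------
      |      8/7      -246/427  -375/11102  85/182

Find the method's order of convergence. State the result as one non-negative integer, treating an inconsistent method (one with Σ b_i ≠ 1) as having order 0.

b = (8/7, -246/427, -375/11102, 85/182)
c = (0, -1/6, 28/15, 1)
Ac = (0, 0, 427/300, 469/1020)
Σ b_i: 8/7·1 + (-246/427)·1 + (-375/11102)·1 + 85/182·1 = 1 ✓
b·c: (-246/427)·(-1/6) + (-375/11102)·28/15 + 85/182·1 = 1/2 ✓
b·c²: (-246/427)·1/36 + (-375/11102)·784/225 + 85/182·1 = 1/3 ✓
b·Ac: (-375/11102)·427/300 + 85/182·469/1020 = 1/6 ✓
b·c³: (-246/427)·(-1/216) + (-375/11102)·21952/3375 + 85/182·1 = 1/4 ✓
b·(c∘Ac): (-375/11102)·2989/1125 + 85/182·469/1020 = 1/8 ✓
b·Ac²: (-375/11102)·(-427/1800) + 85/182·329/2040 = 1/12 ✓
b·A²c: 85/182·91/1020 = 1/24 ✓; 4 stages ⇒ order 4.

4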